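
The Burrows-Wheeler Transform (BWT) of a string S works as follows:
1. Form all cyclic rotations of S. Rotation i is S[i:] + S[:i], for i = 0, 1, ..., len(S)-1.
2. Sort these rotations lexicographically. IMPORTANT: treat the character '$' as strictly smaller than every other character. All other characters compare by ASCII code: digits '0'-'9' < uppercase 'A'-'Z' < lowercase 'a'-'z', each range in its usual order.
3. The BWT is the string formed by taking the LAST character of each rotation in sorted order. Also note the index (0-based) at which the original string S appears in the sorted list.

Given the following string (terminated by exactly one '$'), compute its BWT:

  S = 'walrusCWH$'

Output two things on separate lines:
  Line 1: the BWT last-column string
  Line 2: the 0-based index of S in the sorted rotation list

All 10 rotations (rotation i = S[i:]+S[:i]):
  rot[0] = walrusCWH$
  rot[1] = alrusCWH$w
  rot[2] = lrusCWH$wa
  rot[3] = rusCWH$wal
  rot[4] = usCWH$walr
  rot[5] = sCWH$walru
  rot[6] = CWH$walrus
  rot[7] = WH$walrusC
  rot[8] = H$walrusCW
  rot[9] = $walrusCWH
Sorted (with $ < everything):
  sorted[0] = $walrusCWH  (last char: 'H')
  sorted[1] = CWH$walrus  (last char: 's')
  sorted[2] = H$walrusCW  (last char: 'W')
  sorted[3] = WH$walrusC  (last char: 'C')
  sorted[4] = alrusCWH$w  (last char: 'w')
  sorted[5] = lrusCWH$wa  (last char: 'a')
  sorted[6] = rusCWH$wal  (last char: 'l')
  sorted[7] = sCWH$walru  (last char: 'u')
  sorted[8] = usCWH$walr  (last char: 'r')
  sorted[9] = walrusCWH$  (last char: '$')
Last column: HsWCwalur$
Original string S is at sorted index 9

Answer: HsWCwalur$
9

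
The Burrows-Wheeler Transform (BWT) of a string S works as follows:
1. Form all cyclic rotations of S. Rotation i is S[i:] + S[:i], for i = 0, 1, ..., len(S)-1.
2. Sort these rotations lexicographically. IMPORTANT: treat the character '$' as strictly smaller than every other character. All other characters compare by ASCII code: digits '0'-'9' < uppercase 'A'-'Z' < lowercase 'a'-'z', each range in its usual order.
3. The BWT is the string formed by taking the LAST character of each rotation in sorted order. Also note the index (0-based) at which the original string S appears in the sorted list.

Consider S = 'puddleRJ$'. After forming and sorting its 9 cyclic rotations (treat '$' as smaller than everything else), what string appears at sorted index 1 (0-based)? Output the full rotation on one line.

Answer: J$puddleR

Derivation:
All 9 rotations (rotation i = S[i:]+S[:i]):
  rot[0] = puddleRJ$
  rot[1] = uddleRJ$p
  rot[2] = ddleRJ$pu
  rot[3] = dleRJ$pud
  rot[4] = leRJ$pudd
  rot[5] = eRJ$puddl
  rot[6] = RJ$puddle
  rot[7] = J$puddleR
  rot[8] = $puddleRJ
Sorted (with $ < everything):
  sorted[0] = $puddleRJ
  sorted[1] = J$puddleR
  sorted[2] = RJ$puddle
  sorted[3] = ddleRJ$pu
  sorted[4] = dleRJ$pud
  sorted[5] = eRJ$puddl
  sorted[6] = leRJ$pudd
  sorted[7] = puddleRJ$
  sorted[8] = uddleRJ$p
sorted[1] = J$puddleR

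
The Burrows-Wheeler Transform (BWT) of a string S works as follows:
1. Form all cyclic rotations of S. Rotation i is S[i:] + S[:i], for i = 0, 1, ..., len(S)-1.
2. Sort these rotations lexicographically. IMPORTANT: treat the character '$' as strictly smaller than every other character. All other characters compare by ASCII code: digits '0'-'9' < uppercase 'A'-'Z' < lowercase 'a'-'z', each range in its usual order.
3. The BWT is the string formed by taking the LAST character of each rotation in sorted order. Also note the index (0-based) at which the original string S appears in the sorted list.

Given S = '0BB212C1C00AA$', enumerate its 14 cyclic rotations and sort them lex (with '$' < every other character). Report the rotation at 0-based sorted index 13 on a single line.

All 14 rotations (rotation i = S[i:]+S[:i]):
  rot[0] = 0BB212C1C00AA$
  rot[1] = BB212C1C00AA$0
  rot[2] = B212C1C00AA$0B
  rot[3] = 212C1C00AA$0BB
  rot[4] = 12C1C00AA$0BB2
  rot[5] = 2C1C00AA$0BB21
  rot[6] = C1C00AA$0BB212
  rot[7] = 1C00AA$0BB212C
  rot[8] = C00AA$0BB212C1
  rot[9] = 00AA$0BB212C1C
  rot[10] = 0AA$0BB212C1C0
  rot[11] = AA$0BB212C1C00
  rot[12] = A$0BB212C1C00A
  rot[13] = $0BB212C1C00AA
Sorted (with $ < everything):
  sorted[0] = $0BB212C1C00AA
  sorted[1] = 00AA$0BB212C1C
  sorted[2] = 0AA$0BB212C1C0
  sorted[3] = 0BB212C1C00AA$
  sorted[4] = 12C1C00AA$0BB2
  sorted[5] = 1C00AA$0BB212C
  sorted[6] = 212C1C00AA$0BB
  sorted[7] = 2C1C00AA$0BB21
  sorted[8] = A$0BB212C1C00A
  sorted[9] = AA$0BB212C1C00
  sorted[10] = B212C1C00AA$0B
  sorted[11] = BB212C1C00AA$0
  sorted[12] = C00AA$0BB212C1
  sorted[13] = C1C00AA$0BB212
sorted[13] = C1C00AA$0BB212

Answer: C1C00AA$0BB212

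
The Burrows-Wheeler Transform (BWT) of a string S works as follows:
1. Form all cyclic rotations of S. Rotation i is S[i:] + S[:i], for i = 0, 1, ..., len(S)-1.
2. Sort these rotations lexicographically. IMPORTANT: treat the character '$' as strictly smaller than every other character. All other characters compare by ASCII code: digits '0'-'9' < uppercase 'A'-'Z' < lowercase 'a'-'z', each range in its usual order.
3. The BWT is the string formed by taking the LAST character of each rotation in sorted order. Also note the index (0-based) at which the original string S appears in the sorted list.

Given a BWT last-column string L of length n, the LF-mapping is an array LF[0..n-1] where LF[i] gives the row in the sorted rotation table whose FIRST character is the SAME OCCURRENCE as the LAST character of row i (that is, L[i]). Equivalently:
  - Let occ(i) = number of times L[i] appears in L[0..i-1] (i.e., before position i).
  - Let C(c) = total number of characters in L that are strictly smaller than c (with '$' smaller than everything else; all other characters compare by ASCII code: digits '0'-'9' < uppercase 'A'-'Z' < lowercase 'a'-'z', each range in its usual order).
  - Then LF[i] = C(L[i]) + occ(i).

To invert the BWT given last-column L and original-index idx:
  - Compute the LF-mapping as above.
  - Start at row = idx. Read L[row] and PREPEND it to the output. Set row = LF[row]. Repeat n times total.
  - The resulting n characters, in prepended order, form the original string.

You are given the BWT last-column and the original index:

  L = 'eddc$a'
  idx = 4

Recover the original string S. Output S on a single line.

Answer: dcdae$

Derivation:
LF mapping: 5 3 4 2 0 1
Walk LF starting at row 4, prepending L[row]:
  step 1: row=4, L[4]='$', prepend. Next row=LF[4]=0
  step 2: row=0, L[0]='e', prepend. Next row=LF[0]=5
  step 3: row=5, L[5]='a', prepend. Next row=LF[5]=1
  step 4: row=1, L[1]='d', prepend. Next row=LF[1]=3
  step 5: row=3, L[3]='c', prepend. Next row=LF[3]=2
  step 6: row=2, L[2]='d', prepend. Next row=LF[2]=4
Reversed output: dcdae$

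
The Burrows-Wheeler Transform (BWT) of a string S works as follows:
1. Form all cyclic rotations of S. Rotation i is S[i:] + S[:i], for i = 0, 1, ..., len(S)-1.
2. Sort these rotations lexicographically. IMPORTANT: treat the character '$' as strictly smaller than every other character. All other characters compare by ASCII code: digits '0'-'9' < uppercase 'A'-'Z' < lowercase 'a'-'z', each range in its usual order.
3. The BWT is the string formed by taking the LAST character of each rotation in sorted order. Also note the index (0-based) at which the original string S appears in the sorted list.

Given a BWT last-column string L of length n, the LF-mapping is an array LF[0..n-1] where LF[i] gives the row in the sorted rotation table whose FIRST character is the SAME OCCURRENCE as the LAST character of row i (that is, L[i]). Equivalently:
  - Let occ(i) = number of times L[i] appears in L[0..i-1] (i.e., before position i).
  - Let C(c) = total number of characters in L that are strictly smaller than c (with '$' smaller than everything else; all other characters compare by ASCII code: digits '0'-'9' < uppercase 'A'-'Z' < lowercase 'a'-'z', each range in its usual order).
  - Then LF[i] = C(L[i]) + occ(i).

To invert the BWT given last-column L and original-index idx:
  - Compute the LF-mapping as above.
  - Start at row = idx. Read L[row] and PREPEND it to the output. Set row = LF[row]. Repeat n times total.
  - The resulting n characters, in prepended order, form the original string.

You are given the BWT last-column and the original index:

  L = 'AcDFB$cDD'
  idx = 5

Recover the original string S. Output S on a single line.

Answer: DcFDBDcA$

Derivation:
LF mapping: 1 7 3 6 2 0 8 4 5
Walk LF starting at row 5, prepending L[row]:
  step 1: row=5, L[5]='$', prepend. Next row=LF[5]=0
  step 2: row=0, L[0]='A', prepend. Next row=LF[0]=1
  step 3: row=1, L[1]='c', prepend. Next row=LF[1]=7
  step 4: row=7, L[7]='D', prepend. Next row=LF[7]=4
  step 5: row=4, L[4]='B', prepend. Next row=LF[4]=2
  step 6: row=2, L[2]='D', prepend. Next row=LF[2]=3
  step 7: row=3, L[3]='F', prepend. Next row=LF[3]=6
  step 8: row=6, L[6]='c', prepend. Next row=LF[6]=8
  step 9: row=8, L[8]='D', prepend. Next row=LF[8]=5
Reversed output: DcFDBDcA$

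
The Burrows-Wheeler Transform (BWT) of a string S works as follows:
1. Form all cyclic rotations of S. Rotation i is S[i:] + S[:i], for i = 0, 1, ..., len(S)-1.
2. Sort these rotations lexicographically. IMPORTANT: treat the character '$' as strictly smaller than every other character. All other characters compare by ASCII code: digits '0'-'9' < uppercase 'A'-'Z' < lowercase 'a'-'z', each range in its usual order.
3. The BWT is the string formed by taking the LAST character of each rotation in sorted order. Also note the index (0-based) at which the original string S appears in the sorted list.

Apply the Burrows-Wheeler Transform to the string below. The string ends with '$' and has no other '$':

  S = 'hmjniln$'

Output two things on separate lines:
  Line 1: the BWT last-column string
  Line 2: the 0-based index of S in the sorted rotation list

All 8 rotations (rotation i = S[i:]+S[:i]):
  rot[0] = hmjniln$
  rot[1] = mjniln$h
  rot[2] = jniln$hm
  rot[3] = niln$hmj
  rot[4] = iln$hmjn
  rot[5] = ln$hmjni
  rot[6] = n$hmjnil
  rot[7] = $hmjniln
Sorted (with $ < everything):
  sorted[0] = $hmjniln  (last char: 'n')
  sorted[1] = hmjniln$  (last char: '$')
  sorted[2] = iln$hmjn  (last char: 'n')
  sorted[3] = jniln$hm  (last char: 'm')
  sorted[4] = ln$hmjni  (last char: 'i')
  sorted[5] = mjniln$h  (last char: 'h')
  sorted[6] = n$hmjnil  (last char: 'l')
  sorted[7] = niln$hmj  (last char: 'j')
Last column: n$nmihlj
Original string S is at sorted index 1

Answer: n$nmihlj
1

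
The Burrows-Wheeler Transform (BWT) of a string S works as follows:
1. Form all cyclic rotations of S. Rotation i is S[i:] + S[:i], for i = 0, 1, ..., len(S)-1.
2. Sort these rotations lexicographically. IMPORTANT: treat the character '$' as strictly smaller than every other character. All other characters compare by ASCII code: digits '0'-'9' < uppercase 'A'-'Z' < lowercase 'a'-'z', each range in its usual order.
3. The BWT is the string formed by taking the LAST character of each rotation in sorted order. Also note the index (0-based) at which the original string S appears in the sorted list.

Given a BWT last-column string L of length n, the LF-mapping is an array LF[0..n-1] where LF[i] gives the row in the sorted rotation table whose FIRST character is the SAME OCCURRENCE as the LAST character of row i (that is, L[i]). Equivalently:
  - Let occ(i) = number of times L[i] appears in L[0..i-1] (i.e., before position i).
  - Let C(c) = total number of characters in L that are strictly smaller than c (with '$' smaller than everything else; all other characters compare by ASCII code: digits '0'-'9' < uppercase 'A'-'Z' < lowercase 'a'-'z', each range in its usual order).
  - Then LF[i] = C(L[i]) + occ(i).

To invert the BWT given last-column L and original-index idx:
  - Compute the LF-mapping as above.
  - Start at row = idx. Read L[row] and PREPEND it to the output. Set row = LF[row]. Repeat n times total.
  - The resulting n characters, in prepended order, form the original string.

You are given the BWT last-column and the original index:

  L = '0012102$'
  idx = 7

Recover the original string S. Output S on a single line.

Answer: 2201100$

Derivation:
LF mapping: 1 2 4 6 5 3 7 0
Walk LF starting at row 7, prepending L[row]:
  step 1: row=7, L[7]='$', prepend. Next row=LF[7]=0
  step 2: row=0, L[0]='0', prepend. Next row=LF[0]=1
  step 3: row=1, L[1]='0', prepend. Next row=LF[1]=2
  step 4: row=2, L[2]='1', prepend. Next row=LF[2]=4
  step 5: row=4, L[4]='1', prepend. Next row=LF[4]=5
  step 6: row=5, L[5]='0', prepend. Next row=LF[5]=3
  step 7: row=3, L[3]='2', prepend. Next row=LF[3]=6
  step 8: row=6, L[6]='2', prepend. Next row=LF[6]=7
Reversed output: 2201100$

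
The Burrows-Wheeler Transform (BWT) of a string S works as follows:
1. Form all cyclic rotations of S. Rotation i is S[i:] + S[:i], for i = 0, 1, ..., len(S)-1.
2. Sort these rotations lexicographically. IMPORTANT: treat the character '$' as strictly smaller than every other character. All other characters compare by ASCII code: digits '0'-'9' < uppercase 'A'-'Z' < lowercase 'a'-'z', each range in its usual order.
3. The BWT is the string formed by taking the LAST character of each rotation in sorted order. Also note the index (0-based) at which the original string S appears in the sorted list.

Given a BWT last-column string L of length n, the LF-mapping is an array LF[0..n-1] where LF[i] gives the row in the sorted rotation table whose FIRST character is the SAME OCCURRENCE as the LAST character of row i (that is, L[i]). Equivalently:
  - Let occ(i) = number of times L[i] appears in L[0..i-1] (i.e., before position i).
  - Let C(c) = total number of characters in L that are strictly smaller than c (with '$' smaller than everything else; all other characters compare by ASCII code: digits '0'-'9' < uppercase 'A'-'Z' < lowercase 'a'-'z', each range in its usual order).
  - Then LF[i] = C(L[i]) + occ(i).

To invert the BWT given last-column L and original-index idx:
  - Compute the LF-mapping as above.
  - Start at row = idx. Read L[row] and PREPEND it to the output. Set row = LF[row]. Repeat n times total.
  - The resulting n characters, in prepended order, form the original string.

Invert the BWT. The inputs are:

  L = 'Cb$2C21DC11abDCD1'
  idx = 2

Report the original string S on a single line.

LF mapping: 7 15 0 5 8 6 1 11 9 2 3 14 16 12 10 13 4
Walk LF starting at row 2, prepending L[row]:
  step 1: row=2, L[2]='$', prepend. Next row=LF[2]=0
  step 2: row=0, L[0]='C', prepend. Next row=LF[0]=7
  step 3: row=7, L[7]='D', prepend. Next row=LF[7]=11
  step 4: row=11, L[11]='a', prepend. Next row=LF[11]=14
  step 5: row=14, L[14]='C', prepend. Next row=LF[14]=10
  step 6: row=10, L[10]='1', prepend. Next row=LF[10]=3
  step 7: row=3, L[3]='2', prepend. Next row=LF[3]=5
  step 8: row=5, L[5]='2', prepend. Next row=LF[5]=6
  step 9: row=6, L[6]='1', prepend. Next row=LF[6]=1
  step 10: row=1, L[1]='b', prepend. Next row=LF[1]=15
  step 11: row=15, L[15]='D', prepend. Next row=LF[15]=13
  step 12: row=13, L[13]='D', prepend. Next row=LF[13]=12
  step 13: row=12, L[12]='b', prepend. Next row=LF[12]=16
  step 14: row=16, L[16]='1', prepend. Next row=LF[16]=4
  step 15: row=4, L[4]='C', prepend. Next row=LF[4]=8
  step 16: row=8, L[8]='C', prepend. Next row=LF[8]=9
  step 17: row=9, L[9]='1', prepend. Next row=LF[9]=2
Reversed output: 1CC1bDDb1221CaDC$

Answer: 1CC1bDDb1221CaDC$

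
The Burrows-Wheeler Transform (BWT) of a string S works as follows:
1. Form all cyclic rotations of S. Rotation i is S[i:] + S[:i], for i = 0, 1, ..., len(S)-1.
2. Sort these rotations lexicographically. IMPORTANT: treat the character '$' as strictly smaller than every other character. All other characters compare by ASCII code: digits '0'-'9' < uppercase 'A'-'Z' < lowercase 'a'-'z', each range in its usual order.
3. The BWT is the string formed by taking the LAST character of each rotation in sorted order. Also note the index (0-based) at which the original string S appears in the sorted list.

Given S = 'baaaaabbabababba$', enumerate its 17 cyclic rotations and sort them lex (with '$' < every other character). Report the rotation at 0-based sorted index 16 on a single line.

All 17 rotations (rotation i = S[i:]+S[:i]):
  rot[0] = baaaaabbabababba$
  rot[1] = aaaaabbabababba$b
  rot[2] = aaaabbabababba$ba
  rot[3] = aaabbabababba$baa
  rot[4] = aabbabababba$baaa
  rot[5] = abbabababba$baaaa
  rot[6] = bbabababba$baaaaa
  rot[7] = babababba$baaaaab
  rot[8] = abababba$baaaaabb
  rot[9] = bababba$baaaaabba
  rot[10] = ababba$baaaaabbab
  rot[11] = babba$baaaaabbaba
  rot[12] = abba$baaaaabbabab
  rot[13] = bba$baaaaabbababa
  rot[14] = ba$baaaaabbababab
  rot[15] = a$baaaaabbabababb
  rot[16] = $baaaaabbabababba
Sorted (with $ < everything):
  sorted[0] = $baaaaabbabababba
  sorted[1] = a$baaaaabbabababb
  sorted[2] = aaaaabbabababba$b
  sorted[3] = aaaabbabababba$ba
  sorted[4] = aaabbabababba$baa
  sorted[5] = aabbabababba$baaa
  sorted[6] = abababba$baaaaabb
  sorted[7] = ababba$baaaaabbab
  sorted[8] = abba$baaaaabbabab
  sorted[9] = abbabababba$baaaa
  sorted[10] = ba$baaaaabbababab
  sorted[11] = baaaaabbabababba$
  sorted[12] = babababba$baaaaab
  sorted[13] = bababba$baaaaabba
  sorted[14] = babba$baaaaabbaba
  sorted[15] = bba$baaaaabbababa
  sorted[16] = bbabababba$baaaaa
sorted[16] = bbabababba$baaaaa

Answer: bbabababba$baaaaa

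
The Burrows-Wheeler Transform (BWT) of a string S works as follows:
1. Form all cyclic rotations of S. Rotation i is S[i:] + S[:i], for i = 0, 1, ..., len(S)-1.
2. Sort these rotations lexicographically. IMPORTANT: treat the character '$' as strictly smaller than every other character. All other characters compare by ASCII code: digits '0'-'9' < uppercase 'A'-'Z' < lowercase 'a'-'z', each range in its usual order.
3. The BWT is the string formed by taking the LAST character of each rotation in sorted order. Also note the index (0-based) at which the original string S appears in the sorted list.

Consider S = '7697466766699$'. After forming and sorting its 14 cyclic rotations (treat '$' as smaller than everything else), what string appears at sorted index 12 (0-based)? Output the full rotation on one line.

All 14 rotations (rotation i = S[i:]+S[:i]):
  rot[0] = 7697466766699$
  rot[1] = 697466766699$7
  rot[2] = 97466766699$76
  rot[3] = 7466766699$769
  rot[4] = 466766699$7697
  rot[5] = 66766699$76974
  rot[6] = 6766699$769746
  rot[7] = 766699$7697466
  rot[8] = 66699$76974667
  rot[9] = 6699$769746676
  rot[10] = 699$7697466766
  rot[11] = 99$76974667666
  rot[12] = 9$769746676669
  rot[13] = $7697466766699
Sorted (with $ < everything):
  sorted[0] = $7697466766699
  sorted[1] = 466766699$7697
  sorted[2] = 66699$76974667
  sorted[3] = 66766699$76974
  sorted[4] = 6699$769746676
  sorted[5] = 6766699$769746
  sorted[6] = 697466766699$7
  sorted[7] = 699$7697466766
  sorted[8] = 7466766699$769
  sorted[9] = 766699$7697466
  sorted[10] = 7697466766699$
  sorted[11] = 9$769746676669
  sorted[12] = 97466766699$76
  sorted[13] = 99$76974667666
sorted[12] = 97466766699$76

Answer: 97466766699$76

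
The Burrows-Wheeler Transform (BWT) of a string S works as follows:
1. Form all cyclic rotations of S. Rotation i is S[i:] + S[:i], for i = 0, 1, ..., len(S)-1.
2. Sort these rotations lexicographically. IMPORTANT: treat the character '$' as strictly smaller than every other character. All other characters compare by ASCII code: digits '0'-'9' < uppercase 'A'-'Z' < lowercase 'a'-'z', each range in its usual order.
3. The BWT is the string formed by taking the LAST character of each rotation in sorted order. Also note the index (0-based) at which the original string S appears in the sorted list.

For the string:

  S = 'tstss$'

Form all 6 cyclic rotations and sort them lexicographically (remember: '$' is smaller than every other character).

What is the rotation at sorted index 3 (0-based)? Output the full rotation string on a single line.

Answer: stss$t

Derivation:
All 6 rotations (rotation i = S[i:]+S[:i]):
  rot[0] = tstss$
  rot[1] = stss$t
  rot[2] = tss$ts
  rot[3] = ss$tst
  rot[4] = s$tsts
  rot[5] = $tstss
Sorted (with $ < everything):
  sorted[0] = $tstss
  sorted[1] = s$tsts
  sorted[2] = ss$tst
  sorted[3] = stss$t
  sorted[4] = tss$ts
  sorted[5] = tstss$
sorted[3] = stss$t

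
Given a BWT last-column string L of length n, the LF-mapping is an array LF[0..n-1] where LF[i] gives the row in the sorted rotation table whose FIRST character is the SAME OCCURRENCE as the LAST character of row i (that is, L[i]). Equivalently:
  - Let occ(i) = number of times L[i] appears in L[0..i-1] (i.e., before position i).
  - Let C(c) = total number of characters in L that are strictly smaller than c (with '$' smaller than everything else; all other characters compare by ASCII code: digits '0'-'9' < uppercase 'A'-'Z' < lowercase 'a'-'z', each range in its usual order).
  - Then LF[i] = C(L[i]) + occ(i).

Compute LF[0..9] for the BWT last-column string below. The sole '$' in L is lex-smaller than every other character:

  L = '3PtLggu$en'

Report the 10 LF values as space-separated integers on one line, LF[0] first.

Answer: 1 3 8 2 5 6 9 0 4 7

Derivation:
Char counts: '$':1, '3':1, 'L':1, 'P':1, 'e':1, 'g':2, 'n':1, 't':1, 'u':1
C (first-col start): C('$')=0, C('3')=1, C('L')=2, C('P')=3, C('e')=4, C('g')=5, C('n')=7, C('t')=8, C('u')=9
L[0]='3': occ=0, LF[0]=C('3')+0=1+0=1
L[1]='P': occ=0, LF[1]=C('P')+0=3+0=3
L[2]='t': occ=0, LF[2]=C('t')+0=8+0=8
L[3]='L': occ=0, LF[3]=C('L')+0=2+0=2
L[4]='g': occ=0, LF[4]=C('g')+0=5+0=5
L[5]='g': occ=1, LF[5]=C('g')+1=5+1=6
L[6]='u': occ=0, LF[6]=C('u')+0=9+0=9
L[7]='$': occ=0, LF[7]=C('$')+0=0+0=0
L[8]='e': occ=0, LF[8]=C('e')+0=4+0=4
L[9]='n': occ=0, LF[9]=C('n')+0=7+0=7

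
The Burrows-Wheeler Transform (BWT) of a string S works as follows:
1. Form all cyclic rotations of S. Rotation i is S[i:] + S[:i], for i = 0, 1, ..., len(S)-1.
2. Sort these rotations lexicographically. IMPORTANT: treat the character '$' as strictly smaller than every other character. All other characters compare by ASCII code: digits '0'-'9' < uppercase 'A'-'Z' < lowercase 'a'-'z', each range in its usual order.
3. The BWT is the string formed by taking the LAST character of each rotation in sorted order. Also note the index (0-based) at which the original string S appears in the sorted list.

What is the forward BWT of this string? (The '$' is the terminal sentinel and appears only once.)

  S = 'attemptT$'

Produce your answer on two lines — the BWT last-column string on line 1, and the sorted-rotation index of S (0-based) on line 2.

Answer: Tt$tempta
2

Derivation:
All 9 rotations (rotation i = S[i:]+S[:i]):
  rot[0] = attemptT$
  rot[1] = ttemptT$a
  rot[2] = temptT$at
  rot[3] = emptT$att
  rot[4] = mptT$atte
  rot[5] = ptT$attem
  rot[6] = tT$attemp
  rot[7] = T$attempt
  rot[8] = $attemptT
Sorted (with $ < everything):
  sorted[0] = $attemptT  (last char: 'T')
  sorted[1] = T$attempt  (last char: 't')
  sorted[2] = attemptT$  (last char: '$')
  sorted[3] = emptT$att  (last char: 't')
  sorted[4] = mptT$atte  (last char: 'e')
  sorted[5] = ptT$attem  (last char: 'm')
  sorted[6] = tT$attemp  (last char: 'p')
  sorted[7] = temptT$at  (last char: 't')
  sorted[8] = ttemptT$a  (last char: 'a')
Last column: Tt$tempta
Original string S is at sorted index 2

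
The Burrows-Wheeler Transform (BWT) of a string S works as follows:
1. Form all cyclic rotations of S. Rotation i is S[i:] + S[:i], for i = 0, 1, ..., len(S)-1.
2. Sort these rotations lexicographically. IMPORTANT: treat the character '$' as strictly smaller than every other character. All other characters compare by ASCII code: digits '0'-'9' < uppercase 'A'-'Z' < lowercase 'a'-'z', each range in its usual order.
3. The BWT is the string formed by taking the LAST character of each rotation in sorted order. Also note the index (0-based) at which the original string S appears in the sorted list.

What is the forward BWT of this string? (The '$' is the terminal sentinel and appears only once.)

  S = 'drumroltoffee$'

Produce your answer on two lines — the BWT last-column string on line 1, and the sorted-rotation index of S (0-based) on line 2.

All 14 rotations (rotation i = S[i:]+S[:i]):
  rot[0] = drumroltoffee$
  rot[1] = rumroltoffee$d
  rot[2] = umroltoffee$dr
  rot[3] = mroltoffee$dru
  rot[4] = roltoffee$drum
  rot[5] = oltoffee$drumr
  rot[6] = ltoffee$drumro
  rot[7] = toffee$drumrol
  rot[8] = offee$drumrolt
  rot[9] = ffee$drumrolto
  rot[10] = fee$drumroltof
  rot[11] = ee$drumroltoff
  rot[12] = e$drumroltoffe
  rot[13] = $drumroltoffee
Sorted (with $ < everything):
  sorted[0] = $drumroltoffee  (last char: 'e')
  sorted[1] = drumroltoffee$  (last char: '$')
  sorted[2] = e$drumroltoffe  (last char: 'e')
  sorted[3] = ee$drumroltoff  (last char: 'f')
  sorted[4] = fee$drumroltof  (last char: 'f')
  sorted[5] = ffee$drumrolto  (last char: 'o')
  sorted[6] = ltoffee$drumro  (last char: 'o')
  sorted[7] = mroltoffee$dru  (last char: 'u')
  sorted[8] = offee$drumrolt  (last char: 't')
  sorted[9] = oltoffee$drumr  (last char: 'r')
  sorted[10] = roltoffee$drum  (last char: 'm')
  sorted[11] = rumroltoffee$d  (last char: 'd')
  sorted[12] = toffee$drumrol  (last char: 'l')
  sorted[13] = umroltoffee$dr  (last char: 'r')
Last column: e$effooutrmdlr
Original string S is at sorted index 1

Answer: e$effooutrmdlr
1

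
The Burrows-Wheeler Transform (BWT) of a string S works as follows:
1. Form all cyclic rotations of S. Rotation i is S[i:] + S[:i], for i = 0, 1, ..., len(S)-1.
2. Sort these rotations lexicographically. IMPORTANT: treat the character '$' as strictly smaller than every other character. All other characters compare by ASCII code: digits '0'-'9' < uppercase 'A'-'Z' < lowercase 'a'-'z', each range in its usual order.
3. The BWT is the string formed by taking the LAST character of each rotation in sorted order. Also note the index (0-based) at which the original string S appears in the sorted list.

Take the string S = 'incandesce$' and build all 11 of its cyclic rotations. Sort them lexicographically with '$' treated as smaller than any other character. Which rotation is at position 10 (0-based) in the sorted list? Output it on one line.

Answer: sce$incande

Derivation:
All 11 rotations (rotation i = S[i:]+S[:i]):
  rot[0] = incandesce$
  rot[1] = ncandesce$i
  rot[2] = candesce$in
  rot[3] = andesce$inc
  rot[4] = ndesce$inca
  rot[5] = desce$incan
  rot[6] = esce$incand
  rot[7] = sce$incande
  rot[8] = ce$incandes
  rot[9] = e$incandesc
  rot[10] = $incandesce
Sorted (with $ < everything):
  sorted[0] = $incandesce
  sorted[1] = andesce$inc
  sorted[2] = candesce$in
  sorted[3] = ce$incandes
  sorted[4] = desce$incan
  sorted[5] = e$incandesc
  sorted[6] = esce$incand
  sorted[7] = incandesce$
  sorted[8] = ncandesce$i
  sorted[9] = ndesce$inca
  sorted[10] = sce$incande
sorted[10] = sce$incande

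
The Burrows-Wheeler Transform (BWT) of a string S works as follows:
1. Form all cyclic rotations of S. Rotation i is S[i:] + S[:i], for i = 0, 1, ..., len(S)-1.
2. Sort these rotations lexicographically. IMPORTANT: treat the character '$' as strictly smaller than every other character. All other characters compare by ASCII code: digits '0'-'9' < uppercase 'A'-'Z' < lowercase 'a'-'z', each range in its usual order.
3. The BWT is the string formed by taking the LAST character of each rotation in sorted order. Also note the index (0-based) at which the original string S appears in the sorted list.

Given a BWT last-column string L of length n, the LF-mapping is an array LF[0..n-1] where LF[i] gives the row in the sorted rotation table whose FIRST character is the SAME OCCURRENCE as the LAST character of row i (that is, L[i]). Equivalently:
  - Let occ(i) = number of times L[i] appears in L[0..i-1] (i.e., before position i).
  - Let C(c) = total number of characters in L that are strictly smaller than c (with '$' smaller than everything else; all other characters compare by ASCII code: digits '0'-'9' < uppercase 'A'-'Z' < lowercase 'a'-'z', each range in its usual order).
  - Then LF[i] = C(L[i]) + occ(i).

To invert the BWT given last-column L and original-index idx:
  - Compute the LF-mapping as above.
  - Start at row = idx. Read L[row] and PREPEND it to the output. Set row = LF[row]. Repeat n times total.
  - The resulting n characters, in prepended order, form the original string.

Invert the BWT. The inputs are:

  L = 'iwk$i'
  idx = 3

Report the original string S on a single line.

LF mapping: 1 4 3 0 2
Walk LF starting at row 3, prepending L[row]:
  step 1: row=3, L[3]='$', prepend. Next row=LF[3]=0
  step 2: row=0, L[0]='i', prepend. Next row=LF[0]=1
  step 3: row=1, L[1]='w', prepend. Next row=LF[1]=4
  step 4: row=4, L[4]='i', prepend. Next row=LF[4]=2
  step 5: row=2, L[2]='k', prepend. Next row=LF[2]=3
Reversed output: kiwi$

Answer: kiwi$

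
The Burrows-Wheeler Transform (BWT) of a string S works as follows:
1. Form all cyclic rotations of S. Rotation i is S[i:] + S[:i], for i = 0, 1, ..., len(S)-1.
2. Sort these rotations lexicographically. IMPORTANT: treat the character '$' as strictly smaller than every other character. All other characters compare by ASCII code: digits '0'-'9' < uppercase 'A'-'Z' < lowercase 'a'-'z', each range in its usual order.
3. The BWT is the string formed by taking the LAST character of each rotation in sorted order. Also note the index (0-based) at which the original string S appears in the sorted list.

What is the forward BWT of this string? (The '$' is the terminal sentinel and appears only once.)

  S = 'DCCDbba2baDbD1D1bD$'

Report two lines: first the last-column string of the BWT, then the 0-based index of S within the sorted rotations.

Answer: DDDaDCbb1$aCbb1Db2D
9

Derivation:
All 19 rotations (rotation i = S[i:]+S[:i]):
  rot[0] = DCCDbba2baDbD1D1bD$
  rot[1] = CCDbba2baDbD1D1bD$D
  rot[2] = CDbba2baDbD1D1bD$DC
  rot[3] = Dbba2baDbD1D1bD$DCC
  rot[4] = bba2baDbD1D1bD$DCCD
  rot[5] = ba2baDbD1D1bD$DCCDb
  rot[6] = a2baDbD1D1bD$DCCDbb
  rot[7] = 2baDbD1D1bD$DCCDbba
  rot[8] = baDbD1D1bD$DCCDbba2
  rot[9] = aDbD1D1bD$DCCDbba2b
  rot[10] = DbD1D1bD$DCCDbba2ba
  rot[11] = bD1D1bD$DCCDbba2baD
  rot[12] = D1D1bD$DCCDbba2baDb
  rot[13] = 1D1bD$DCCDbba2baDbD
  rot[14] = D1bD$DCCDbba2baDbD1
  rot[15] = 1bD$DCCDbba2baDbD1D
  rot[16] = bD$DCCDbba2baDbD1D1
  rot[17] = D$DCCDbba2baDbD1D1b
  rot[18] = $DCCDbba2baDbD1D1bD
Sorted (with $ < everything):
  sorted[0] = $DCCDbba2baDbD1D1bD  (last char: 'D')
  sorted[1] = 1D1bD$DCCDbba2baDbD  (last char: 'D')
  sorted[2] = 1bD$DCCDbba2baDbD1D  (last char: 'D')
  sorted[3] = 2baDbD1D1bD$DCCDbba  (last char: 'a')
  sorted[4] = CCDbba2baDbD1D1bD$D  (last char: 'D')
  sorted[5] = CDbba2baDbD1D1bD$DC  (last char: 'C')
  sorted[6] = D$DCCDbba2baDbD1D1b  (last char: 'b')
  sorted[7] = D1D1bD$DCCDbba2baDb  (last char: 'b')
  sorted[8] = D1bD$DCCDbba2baDbD1  (last char: '1')
  sorted[9] = DCCDbba2baDbD1D1bD$  (last char: '$')
  sorted[10] = DbD1D1bD$DCCDbba2ba  (last char: 'a')
  sorted[11] = Dbba2baDbD1D1bD$DCC  (last char: 'C')
  sorted[12] = a2baDbD1D1bD$DCCDbb  (last char: 'b')
  sorted[13] = aDbD1D1bD$DCCDbba2b  (last char: 'b')
  sorted[14] = bD$DCCDbba2baDbD1D1  (last char: '1')
  sorted[15] = bD1D1bD$DCCDbba2baD  (last char: 'D')
  sorted[16] = ba2baDbD1D1bD$DCCDb  (last char: 'b')
  sorted[17] = baDbD1D1bD$DCCDbba2  (last char: '2')
  sorted[18] = bba2baDbD1D1bD$DCCD  (last char: 'D')
Last column: DDDaDCbb1$aCbb1Db2D
Original string S is at sorted index 9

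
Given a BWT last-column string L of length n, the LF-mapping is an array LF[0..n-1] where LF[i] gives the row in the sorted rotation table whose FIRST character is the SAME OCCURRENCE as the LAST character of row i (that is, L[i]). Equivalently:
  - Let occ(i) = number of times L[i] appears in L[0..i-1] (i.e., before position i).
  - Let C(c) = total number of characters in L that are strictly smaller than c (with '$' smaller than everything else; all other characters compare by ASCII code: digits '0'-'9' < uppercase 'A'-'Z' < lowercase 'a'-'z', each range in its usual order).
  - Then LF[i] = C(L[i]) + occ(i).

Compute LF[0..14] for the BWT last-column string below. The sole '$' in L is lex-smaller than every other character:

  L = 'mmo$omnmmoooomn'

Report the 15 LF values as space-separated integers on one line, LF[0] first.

Answer: 1 2 9 0 10 3 7 4 5 11 12 13 14 6 8

Derivation:
Char counts: '$':1, 'm':6, 'n':2, 'o':6
C (first-col start): C('$')=0, C('m')=1, C('n')=7, C('o')=9
L[0]='m': occ=0, LF[0]=C('m')+0=1+0=1
L[1]='m': occ=1, LF[1]=C('m')+1=1+1=2
L[2]='o': occ=0, LF[2]=C('o')+0=9+0=9
L[3]='$': occ=0, LF[3]=C('$')+0=0+0=0
L[4]='o': occ=1, LF[4]=C('o')+1=9+1=10
L[5]='m': occ=2, LF[5]=C('m')+2=1+2=3
L[6]='n': occ=0, LF[6]=C('n')+0=7+0=7
L[7]='m': occ=3, LF[7]=C('m')+3=1+3=4
L[8]='m': occ=4, LF[8]=C('m')+4=1+4=5
L[9]='o': occ=2, LF[9]=C('o')+2=9+2=11
L[10]='o': occ=3, LF[10]=C('o')+3=9+3=12
L[11]='o': occ=4, LF[11]=C('o')+4=9+4=13
L[12]='o': occ=5, LF[12]=C('o')+5=9+5=14
L[13]='m': occ=5, LF[13]=C('m')+5=1+5=6
L[14]='n': occ=1, LF[14]=C('n')+1=7+1=8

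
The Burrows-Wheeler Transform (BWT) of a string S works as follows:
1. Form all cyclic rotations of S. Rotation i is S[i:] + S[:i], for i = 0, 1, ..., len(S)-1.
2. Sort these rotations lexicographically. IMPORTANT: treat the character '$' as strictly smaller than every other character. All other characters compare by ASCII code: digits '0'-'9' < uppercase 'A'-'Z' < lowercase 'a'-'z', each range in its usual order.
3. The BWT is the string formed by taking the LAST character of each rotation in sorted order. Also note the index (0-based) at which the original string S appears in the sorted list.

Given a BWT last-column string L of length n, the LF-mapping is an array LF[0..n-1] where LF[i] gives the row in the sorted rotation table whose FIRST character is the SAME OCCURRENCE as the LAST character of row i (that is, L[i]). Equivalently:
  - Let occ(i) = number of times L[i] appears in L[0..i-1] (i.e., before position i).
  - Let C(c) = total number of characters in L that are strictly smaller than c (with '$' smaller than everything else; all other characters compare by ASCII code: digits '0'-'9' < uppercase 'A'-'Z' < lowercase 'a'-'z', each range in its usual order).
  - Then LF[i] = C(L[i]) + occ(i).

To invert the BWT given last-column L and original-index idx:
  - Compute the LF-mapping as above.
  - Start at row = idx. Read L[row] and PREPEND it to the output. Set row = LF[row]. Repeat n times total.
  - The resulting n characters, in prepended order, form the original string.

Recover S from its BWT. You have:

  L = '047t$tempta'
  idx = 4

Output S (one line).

Answer: attempt740$

Derivation:
LF mapping: 1 2 3 8 0 9 5 6 7 10 4
Walk LF starting at row 4, prepending L[row]:
  step 1: row=4, L[4]='$', prepend. Next row=LF[4]=0
  step 2: row=0, L[0]='0', prepend. Next row=LF[0]=1
  step 3: row=1, L[1]='4', prepend. Next row=LF[1]=2
  step 4: row=2, L[2]='7', prepend. Next row=LF[2]=3
  step 5: row=3, L[3]='t', prepend. Next row=LF[3]=8
  step 6: row=8, L[8]='p', prepend. Next row=LF[8]=7
  step 7: row=7, L[7]='m', prepend. Next row=LF[7]=6
  step 8: row=6, L[6]='e', prepend. Next row=LF[6]=5
  step 9: row=5, L[5]='t', prepend. Next row=LF[5]=9
  step 10: row=9, L[9]='t', prepend. Next row=LF[9]=10
  step 11: row=10, L[10]='a', prepend. Next row=LF[10]=4
Reversed output: attempt740$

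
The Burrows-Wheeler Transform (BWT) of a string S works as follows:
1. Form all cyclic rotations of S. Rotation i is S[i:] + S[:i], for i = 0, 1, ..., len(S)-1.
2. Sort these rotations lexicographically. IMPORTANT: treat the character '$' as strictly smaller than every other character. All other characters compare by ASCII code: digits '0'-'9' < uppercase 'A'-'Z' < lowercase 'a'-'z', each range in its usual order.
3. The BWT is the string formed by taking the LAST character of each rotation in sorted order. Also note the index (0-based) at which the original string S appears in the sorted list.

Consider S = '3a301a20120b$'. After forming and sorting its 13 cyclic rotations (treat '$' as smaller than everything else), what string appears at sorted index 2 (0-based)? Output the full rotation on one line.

All 13 rotations (rotation i = S[i:]+S[:i]):
  rot[0] = 3a301a20120b$
  rot[1] = a301a20120b$3
  rot[2] = 301a20120b$3a
  rot[3] = 01a20120b$3a3
  rot[4] = 1a20120b$3a30
  rot[5] = a20120b$3a301
  rot[6] = 20120b$3a301a
  rot[7] = 0120b$3a301a2
  rot[8] = 120b$3a301a20
  rot[9] = 20b$3a301a201
  rot[10] = 0b$3a301a2012
  rot[11] = b$3a301a20120
  rot[12] = $3a301a20120b
Sorted (with $ < everything):
  sorted[0] = $3a301a20120b
  sorted[1] = 0120b$3a301a2
  sorted[2] = 01a20120b$3a3
  sorted[3] = 0b$3a301a2012
  sorted[4] = 120b$3a301a20
  sorted[5] = 1a20120b$3a30
  sorted[6] = 20120b$3a301a
  sorted[7] = 20b$3a301a201
  sorted[8] = 301a20120b$3a
  sorted[9] = 3a301a20120b$
  sorted[10] = a20120b$3a301
  sorted[11] = a301a20120b$3
  sorted[12] = b$3a301a20120
sorted[2] = 01a20120b$3a3

Answer: 01a20120b$3a3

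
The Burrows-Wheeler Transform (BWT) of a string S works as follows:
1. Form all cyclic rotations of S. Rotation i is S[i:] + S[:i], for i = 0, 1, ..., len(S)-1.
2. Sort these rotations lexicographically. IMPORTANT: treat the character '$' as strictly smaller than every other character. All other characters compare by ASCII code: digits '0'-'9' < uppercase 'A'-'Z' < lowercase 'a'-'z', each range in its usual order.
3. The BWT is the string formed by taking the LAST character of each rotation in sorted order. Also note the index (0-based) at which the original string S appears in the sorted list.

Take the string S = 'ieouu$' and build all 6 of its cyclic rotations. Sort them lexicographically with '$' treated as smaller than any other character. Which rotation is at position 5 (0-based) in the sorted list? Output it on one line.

Answer: uu$ieo

Derivation:
All 6 rotations (rotation i = S[i:]+S[:i]):
  rot[0] = ieouu$
  rot[1] = eouu$i
  rot[2] = ouu$ie
  rot[3] = uu$ieo
  rot[4] = u$ieou
  rot[5] = $ieouu
Sorted (with $ < everything):
  sorted[0] = $ieouu
  sorted[1] = eouu$i
  sorted[2] = ieouu$
  sorted[3] = ouu$ie
  sorted[4] = u$ieou
  sorted[5] = uu$ieo
sorted[5] = uu$ieo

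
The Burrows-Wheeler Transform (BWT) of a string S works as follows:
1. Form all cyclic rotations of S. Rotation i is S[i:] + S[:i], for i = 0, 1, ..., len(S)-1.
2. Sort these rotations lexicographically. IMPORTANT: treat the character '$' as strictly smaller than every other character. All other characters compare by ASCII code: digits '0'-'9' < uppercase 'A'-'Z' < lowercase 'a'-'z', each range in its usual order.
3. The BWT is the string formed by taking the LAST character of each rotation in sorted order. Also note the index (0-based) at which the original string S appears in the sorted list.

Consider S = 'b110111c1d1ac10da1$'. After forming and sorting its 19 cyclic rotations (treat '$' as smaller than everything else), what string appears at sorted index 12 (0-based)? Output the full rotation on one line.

All 19 rotations (rotation i = S[i:]+S[:i]):
  rot[0] = b110111c1d1ac10da1$
  rot[1] = 110111c1d1ac10da1$b
  rot[2] = 10111c1d1ac10da1$b1
  rot[3] = 0111c1d1ac10da1$b11
  rot[4] = 111c1d1ac10da1$b110
  rot[5] = 11c1d1ac10da1$b1101
  rot[6] = 1c1d1ac10da1$b11011
  rot[7] = c1d1ac10da1$b110111
  rot[8] = 1d1ac10da1$b110111c
  rot[9] = d1ac10da1$b110111c1
  rot[10] = 1ac10da1$b110111c1d
  rot[11] = ac10da1$b110111c1d1
  rot[12] = c10da1$b110111c1d1a
  rot[13] = 10da1$b110111c1d1ac
  rot[14] = 0da1$b110111c1d1ac1
  rot[15] = da1$b110111c1d1ac10
  rot[16] = a1$b110111c1d1ac10d
  rot[17] = 1$b110111c1d1ac10da
  rot[18] = $b110111c1d1ac10da1
Sorted (with $ < everything):
  sorted[0] = $b110111c1d1ac10da1
  sorted[1] = 0111c1d1ac10da1$b11
  sorted[2] = 0da1$b110111c1d1ac1
  sorted[3] = 1$b110111c1d1ac10da
  sorted[4] = 10111c1d1ac10da1$b1
  sorted[5] = 10da1$b110111c1d1ac
  sorted[6] = 110111c1d1ac10da1$b
  sorted[7] = 111c1d1ac10da1$b110
  sorted[8] = 11c1d1ac10da1$b1101
  sorted[9] = 1ac10da1$b110111c1d
  sorted[10] = 1c1d1ac10da1$b11011
  sorted[11] = 1d1ac10da1$b110111c
  sorted[12] = a1$b110111c1d1ac10d
  sorted[13] = ac10da1$b110111c1d1
  sorted[14] = b110111c1d1ac10da1$
  sorted[15] = c10da1$b110111c1d1a
  sorted[16] = c1d1ac10da1$b110111
  sorted[17] = d1ac10da1$b110111c1
  sorted[18] = da1$b110111c1d1ac10
sorted[12] = a1$b110111c1d1ac10d

Answer: a1$b110111c1d1ac10d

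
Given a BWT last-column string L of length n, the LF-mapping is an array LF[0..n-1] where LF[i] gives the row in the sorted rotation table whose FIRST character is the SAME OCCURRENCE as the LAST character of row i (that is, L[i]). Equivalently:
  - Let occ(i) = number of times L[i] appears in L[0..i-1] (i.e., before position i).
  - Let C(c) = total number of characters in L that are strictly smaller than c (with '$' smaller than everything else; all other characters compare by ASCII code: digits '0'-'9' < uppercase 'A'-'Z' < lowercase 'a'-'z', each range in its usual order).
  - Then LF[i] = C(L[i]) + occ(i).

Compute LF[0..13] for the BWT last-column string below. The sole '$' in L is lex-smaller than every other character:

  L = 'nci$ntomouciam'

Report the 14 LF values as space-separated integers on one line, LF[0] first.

Answer: 8 2 4 0 9 12 10 6 11 13 3 5 1 7

Derivation:
Char counts: '$':1, 'a':1, 'c':2, 'i':2, 'm':2, 'n':2, 'o':2, 't':1, 'u':1
C (first-col start): C('$')=0, C('a')=1, C('c')=2, C('i')=4, C('m')=6, C('n')=8, C('o')=10, C('t')=12, C('u')=13
L[0]='n': occ=0, LF[0]=C('n')+0=8+0=8
L[1]='c': occ=0, LF[1]=C('c')+0=2+0=2
L[2]='i': occ=0, LF[2]=C('i')+0=4+0=4
L[3]='$': occ=0, LF[3]=C('$')+0=0+0=0
L[4]='n': occ=1, LF[4]=C('n')+1=8+1=9
L[5]='t': occ=0, LF[5]=C('t')+0=12+0=12
L[6]='o': occ=0, LF[6]=C('o')+0=10+0=10
L[7]='m': occ=0, LF[7]=C('m')+0=6+0=6
L[8]='o': occ=1, LF[8]=C('o')+1=10+1=11
L[9]='u': occ=0, LF[9]=C('u')+0=13+0=13
L[10]='c': occ=1, LF[10]=C('c')+1=2+1=3
L[11]='i': occ=1, LF[11]=C('i')+1=4+1=5
L[12]='a': occ=0, LF[12]=C('a')+0=1+0=1
L[13]='m': occ=1, LF[13]=C('m')+1=6+1=7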